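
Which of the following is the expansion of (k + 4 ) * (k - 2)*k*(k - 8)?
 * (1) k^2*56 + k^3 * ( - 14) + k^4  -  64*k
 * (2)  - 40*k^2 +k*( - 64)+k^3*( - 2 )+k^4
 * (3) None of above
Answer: 3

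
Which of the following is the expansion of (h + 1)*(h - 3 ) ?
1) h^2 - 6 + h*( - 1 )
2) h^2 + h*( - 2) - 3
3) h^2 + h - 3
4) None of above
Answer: 2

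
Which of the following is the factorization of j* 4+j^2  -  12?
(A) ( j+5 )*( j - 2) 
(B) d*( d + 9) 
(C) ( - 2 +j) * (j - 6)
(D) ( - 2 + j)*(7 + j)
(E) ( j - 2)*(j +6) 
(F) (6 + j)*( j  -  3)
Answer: E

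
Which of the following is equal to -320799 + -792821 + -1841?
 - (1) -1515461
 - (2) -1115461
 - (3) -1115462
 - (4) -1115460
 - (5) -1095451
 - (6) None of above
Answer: 2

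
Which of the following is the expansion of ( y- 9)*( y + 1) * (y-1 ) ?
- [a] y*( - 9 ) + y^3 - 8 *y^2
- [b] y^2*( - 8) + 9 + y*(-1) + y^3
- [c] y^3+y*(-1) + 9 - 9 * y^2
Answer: c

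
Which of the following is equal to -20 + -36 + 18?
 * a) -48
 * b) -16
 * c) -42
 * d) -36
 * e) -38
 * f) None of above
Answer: e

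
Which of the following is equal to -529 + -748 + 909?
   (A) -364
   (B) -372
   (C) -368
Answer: C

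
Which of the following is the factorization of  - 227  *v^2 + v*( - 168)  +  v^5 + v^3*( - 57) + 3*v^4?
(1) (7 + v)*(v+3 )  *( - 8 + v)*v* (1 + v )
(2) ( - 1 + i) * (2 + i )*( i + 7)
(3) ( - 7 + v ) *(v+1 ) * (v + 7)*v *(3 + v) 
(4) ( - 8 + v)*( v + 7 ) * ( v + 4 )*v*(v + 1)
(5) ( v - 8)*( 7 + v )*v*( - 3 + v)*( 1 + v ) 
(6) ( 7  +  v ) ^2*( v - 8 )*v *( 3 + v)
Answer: 1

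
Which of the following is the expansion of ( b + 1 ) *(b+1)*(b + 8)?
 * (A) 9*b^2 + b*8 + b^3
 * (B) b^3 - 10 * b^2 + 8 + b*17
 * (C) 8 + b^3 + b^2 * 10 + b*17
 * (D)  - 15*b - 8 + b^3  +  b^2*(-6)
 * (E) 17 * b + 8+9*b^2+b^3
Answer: C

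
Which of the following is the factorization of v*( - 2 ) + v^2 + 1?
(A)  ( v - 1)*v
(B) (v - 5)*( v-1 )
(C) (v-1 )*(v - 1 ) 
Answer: C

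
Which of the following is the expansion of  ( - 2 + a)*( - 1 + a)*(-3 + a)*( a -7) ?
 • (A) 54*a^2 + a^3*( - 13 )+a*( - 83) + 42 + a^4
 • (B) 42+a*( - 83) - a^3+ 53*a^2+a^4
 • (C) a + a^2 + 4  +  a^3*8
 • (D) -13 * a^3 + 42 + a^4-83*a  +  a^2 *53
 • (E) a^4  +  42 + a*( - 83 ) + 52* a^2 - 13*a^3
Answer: D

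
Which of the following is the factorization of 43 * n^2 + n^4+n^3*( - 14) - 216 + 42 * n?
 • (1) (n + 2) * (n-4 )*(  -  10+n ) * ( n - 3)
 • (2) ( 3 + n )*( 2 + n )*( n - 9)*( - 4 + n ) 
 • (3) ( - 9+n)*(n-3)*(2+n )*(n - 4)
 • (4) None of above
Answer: 3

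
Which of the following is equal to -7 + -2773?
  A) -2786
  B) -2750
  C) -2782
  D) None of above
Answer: D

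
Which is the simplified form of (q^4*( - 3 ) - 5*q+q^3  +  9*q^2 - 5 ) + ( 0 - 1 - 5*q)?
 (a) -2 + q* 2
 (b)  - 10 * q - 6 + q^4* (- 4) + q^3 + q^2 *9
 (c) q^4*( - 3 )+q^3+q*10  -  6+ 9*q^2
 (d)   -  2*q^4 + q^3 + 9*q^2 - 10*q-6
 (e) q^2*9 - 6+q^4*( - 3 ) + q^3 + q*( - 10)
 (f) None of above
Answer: e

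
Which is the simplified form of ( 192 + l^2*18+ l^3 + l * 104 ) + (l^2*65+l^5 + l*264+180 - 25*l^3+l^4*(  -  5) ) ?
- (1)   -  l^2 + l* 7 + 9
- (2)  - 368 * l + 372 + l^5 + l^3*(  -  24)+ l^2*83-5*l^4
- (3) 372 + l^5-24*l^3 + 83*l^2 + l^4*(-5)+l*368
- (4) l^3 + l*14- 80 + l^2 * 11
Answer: 3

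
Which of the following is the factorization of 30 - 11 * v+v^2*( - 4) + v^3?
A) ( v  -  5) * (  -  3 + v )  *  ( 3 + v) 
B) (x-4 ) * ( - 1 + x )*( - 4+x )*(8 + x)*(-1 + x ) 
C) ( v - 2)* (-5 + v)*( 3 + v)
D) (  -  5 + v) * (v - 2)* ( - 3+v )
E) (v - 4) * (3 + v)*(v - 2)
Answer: C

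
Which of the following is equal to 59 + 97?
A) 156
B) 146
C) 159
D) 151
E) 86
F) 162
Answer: A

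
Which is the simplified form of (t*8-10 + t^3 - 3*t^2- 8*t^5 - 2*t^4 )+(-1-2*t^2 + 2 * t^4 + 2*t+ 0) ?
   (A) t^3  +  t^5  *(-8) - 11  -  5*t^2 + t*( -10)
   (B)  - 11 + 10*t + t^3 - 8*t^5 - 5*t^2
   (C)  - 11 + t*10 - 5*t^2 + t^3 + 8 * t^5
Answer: B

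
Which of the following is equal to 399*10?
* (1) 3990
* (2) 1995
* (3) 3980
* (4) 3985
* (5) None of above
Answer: 1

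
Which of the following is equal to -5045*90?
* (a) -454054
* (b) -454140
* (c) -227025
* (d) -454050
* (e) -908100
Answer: d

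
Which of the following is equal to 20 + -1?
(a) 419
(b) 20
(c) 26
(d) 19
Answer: d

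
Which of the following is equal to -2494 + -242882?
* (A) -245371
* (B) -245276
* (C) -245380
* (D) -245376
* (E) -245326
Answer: D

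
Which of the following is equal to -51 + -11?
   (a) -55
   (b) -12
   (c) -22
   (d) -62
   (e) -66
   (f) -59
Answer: d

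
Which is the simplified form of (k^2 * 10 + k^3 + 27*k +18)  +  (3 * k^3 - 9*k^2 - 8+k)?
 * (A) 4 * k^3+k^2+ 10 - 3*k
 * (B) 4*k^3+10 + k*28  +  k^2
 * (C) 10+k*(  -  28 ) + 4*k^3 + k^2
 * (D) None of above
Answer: B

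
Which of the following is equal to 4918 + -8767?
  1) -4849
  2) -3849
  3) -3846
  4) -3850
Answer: 2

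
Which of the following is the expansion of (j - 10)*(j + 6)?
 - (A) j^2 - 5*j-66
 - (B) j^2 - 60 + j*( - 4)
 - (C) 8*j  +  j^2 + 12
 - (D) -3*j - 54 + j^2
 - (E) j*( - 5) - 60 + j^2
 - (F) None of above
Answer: B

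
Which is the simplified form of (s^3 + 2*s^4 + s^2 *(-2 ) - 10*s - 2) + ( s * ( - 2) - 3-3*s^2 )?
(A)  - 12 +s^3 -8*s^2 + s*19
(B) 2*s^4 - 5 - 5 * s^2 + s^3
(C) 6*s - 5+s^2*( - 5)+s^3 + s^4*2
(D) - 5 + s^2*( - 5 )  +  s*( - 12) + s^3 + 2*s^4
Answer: D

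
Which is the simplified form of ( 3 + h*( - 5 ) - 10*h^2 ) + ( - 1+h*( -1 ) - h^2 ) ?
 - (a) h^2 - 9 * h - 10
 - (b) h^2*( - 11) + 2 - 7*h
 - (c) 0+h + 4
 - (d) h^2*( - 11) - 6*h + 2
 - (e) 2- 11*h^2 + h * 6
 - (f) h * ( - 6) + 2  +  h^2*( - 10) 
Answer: d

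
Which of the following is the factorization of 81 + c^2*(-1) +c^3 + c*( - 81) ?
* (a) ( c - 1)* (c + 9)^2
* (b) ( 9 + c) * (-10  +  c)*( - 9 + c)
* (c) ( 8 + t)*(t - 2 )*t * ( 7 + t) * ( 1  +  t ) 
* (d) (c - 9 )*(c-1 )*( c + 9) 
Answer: d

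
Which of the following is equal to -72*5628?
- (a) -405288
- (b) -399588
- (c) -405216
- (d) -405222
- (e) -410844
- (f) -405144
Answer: c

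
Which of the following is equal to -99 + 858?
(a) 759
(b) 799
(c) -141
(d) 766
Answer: a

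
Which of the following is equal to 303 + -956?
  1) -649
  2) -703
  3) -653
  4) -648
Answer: 3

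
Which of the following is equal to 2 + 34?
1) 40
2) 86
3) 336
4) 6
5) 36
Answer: 5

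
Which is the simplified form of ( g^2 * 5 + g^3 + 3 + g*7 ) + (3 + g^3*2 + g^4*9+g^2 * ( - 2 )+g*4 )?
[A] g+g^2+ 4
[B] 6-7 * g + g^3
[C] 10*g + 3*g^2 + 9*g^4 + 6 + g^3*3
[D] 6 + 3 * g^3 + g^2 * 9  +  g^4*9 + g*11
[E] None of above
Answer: E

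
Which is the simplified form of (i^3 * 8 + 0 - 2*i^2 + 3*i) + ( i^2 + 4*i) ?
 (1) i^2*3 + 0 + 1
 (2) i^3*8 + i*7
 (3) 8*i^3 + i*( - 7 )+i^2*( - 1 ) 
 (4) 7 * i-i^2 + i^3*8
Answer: 4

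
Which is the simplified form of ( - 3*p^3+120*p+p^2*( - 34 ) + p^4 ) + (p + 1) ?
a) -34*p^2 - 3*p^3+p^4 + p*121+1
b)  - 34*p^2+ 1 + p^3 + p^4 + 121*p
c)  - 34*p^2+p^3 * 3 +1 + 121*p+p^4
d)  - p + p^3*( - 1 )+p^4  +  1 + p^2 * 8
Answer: a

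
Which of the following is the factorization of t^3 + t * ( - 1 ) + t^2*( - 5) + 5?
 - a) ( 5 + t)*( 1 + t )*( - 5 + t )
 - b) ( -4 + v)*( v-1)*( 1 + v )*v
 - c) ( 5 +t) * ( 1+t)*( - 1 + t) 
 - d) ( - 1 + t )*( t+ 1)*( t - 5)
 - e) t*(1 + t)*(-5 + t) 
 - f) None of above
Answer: d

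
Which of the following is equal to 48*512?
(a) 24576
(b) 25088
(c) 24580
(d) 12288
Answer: a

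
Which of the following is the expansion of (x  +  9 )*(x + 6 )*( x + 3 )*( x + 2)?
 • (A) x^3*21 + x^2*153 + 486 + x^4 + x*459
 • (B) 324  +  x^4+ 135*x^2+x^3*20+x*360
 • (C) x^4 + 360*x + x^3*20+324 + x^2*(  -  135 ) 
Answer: B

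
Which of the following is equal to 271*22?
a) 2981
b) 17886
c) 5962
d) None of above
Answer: c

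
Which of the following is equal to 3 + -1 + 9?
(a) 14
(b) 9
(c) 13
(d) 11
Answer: d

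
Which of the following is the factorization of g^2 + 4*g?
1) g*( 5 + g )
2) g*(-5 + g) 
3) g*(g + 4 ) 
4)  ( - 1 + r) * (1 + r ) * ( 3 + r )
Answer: 3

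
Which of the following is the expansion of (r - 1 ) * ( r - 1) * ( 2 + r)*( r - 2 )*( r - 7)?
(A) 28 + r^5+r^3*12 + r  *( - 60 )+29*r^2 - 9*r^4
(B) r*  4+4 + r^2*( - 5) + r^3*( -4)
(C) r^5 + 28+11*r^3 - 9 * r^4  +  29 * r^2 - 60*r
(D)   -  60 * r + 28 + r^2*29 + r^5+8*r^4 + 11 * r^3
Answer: C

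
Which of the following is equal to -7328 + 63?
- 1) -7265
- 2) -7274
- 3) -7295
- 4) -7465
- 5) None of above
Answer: 1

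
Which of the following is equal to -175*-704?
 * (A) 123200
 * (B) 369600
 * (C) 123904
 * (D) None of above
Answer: A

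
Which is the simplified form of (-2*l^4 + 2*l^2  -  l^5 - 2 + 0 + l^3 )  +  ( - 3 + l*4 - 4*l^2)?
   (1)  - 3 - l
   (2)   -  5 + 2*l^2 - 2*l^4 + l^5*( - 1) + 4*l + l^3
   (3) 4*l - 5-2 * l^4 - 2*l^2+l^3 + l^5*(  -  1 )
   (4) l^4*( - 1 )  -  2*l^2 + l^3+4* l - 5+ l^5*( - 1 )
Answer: 3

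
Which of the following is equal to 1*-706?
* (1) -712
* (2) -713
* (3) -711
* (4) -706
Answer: 4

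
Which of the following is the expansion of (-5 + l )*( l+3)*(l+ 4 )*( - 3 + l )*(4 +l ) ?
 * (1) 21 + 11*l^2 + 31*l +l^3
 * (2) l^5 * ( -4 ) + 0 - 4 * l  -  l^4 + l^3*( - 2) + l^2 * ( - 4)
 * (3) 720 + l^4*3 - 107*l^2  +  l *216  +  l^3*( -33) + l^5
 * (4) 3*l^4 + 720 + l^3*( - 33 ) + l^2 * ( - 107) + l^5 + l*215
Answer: 3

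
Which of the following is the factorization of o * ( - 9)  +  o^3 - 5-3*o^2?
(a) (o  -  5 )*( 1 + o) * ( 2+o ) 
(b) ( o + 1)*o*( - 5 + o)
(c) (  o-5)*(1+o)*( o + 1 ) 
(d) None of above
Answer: c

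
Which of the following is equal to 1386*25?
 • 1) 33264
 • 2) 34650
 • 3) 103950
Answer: 2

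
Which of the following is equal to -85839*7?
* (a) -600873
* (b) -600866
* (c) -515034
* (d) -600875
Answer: a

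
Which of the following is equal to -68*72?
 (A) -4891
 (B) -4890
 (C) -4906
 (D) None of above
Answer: D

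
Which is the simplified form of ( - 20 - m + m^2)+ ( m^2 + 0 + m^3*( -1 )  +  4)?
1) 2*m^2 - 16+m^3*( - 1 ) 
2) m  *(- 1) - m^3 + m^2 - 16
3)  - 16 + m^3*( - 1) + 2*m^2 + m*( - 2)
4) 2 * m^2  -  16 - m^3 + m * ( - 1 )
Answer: 4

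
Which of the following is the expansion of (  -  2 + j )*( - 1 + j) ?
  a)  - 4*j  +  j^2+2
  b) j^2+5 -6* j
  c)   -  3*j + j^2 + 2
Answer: c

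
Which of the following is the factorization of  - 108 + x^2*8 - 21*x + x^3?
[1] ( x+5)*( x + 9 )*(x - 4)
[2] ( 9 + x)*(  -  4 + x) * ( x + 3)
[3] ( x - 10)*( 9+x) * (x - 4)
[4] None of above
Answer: 2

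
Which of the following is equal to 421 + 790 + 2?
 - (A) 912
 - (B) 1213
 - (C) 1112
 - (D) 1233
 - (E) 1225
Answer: B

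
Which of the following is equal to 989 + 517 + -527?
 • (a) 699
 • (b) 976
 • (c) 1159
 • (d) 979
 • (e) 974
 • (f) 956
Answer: d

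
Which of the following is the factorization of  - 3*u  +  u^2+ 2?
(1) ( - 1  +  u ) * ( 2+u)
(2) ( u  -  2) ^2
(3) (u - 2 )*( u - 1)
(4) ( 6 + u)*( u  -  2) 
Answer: 3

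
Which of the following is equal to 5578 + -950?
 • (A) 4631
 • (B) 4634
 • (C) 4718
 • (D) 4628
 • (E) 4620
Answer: D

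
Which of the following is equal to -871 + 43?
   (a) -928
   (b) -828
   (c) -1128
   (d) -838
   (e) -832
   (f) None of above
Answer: b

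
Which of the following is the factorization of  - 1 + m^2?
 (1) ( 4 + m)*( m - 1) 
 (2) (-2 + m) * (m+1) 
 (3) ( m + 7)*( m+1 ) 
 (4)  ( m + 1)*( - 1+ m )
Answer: 4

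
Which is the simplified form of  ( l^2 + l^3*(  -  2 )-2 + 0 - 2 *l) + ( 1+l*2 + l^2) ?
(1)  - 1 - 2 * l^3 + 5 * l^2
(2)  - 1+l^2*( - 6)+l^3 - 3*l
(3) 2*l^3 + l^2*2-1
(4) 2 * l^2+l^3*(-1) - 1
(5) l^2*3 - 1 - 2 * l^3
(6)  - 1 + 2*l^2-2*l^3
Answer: 6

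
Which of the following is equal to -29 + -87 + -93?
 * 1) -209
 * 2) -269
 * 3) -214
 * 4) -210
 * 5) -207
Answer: 1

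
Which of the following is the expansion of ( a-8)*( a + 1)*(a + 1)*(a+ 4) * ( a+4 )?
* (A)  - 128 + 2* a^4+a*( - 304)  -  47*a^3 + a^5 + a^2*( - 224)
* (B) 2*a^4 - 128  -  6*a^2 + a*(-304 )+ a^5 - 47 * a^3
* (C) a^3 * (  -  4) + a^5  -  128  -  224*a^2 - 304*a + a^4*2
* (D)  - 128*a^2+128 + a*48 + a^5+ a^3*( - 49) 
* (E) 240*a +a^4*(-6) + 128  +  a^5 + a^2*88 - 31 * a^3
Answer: A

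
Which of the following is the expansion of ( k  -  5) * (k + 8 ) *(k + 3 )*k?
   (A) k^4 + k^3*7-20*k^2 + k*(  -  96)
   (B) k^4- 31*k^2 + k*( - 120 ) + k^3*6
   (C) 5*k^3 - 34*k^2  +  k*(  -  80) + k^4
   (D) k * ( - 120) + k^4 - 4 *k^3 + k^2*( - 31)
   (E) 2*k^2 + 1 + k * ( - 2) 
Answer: B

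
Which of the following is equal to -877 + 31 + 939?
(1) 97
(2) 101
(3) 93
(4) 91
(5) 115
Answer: 3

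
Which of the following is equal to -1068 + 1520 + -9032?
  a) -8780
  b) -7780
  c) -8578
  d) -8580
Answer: d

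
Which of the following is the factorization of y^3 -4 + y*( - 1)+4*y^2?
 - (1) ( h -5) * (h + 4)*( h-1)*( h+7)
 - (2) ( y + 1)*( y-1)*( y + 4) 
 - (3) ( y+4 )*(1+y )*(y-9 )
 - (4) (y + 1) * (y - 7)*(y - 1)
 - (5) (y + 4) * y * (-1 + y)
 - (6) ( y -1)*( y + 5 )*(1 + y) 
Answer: 2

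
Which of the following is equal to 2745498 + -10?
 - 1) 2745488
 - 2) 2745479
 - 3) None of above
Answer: 1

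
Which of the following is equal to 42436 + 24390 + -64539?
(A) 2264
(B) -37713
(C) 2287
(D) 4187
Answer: C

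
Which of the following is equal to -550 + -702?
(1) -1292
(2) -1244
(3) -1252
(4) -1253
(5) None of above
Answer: 3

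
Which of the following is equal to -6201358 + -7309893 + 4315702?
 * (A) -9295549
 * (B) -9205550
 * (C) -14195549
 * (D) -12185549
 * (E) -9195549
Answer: E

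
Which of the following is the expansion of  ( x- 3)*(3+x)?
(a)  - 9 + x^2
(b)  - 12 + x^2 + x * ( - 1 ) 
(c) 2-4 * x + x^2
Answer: a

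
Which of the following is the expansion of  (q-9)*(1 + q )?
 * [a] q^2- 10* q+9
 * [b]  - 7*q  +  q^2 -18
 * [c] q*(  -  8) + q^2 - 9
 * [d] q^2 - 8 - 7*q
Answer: c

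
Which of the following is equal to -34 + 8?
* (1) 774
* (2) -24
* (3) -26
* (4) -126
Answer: 3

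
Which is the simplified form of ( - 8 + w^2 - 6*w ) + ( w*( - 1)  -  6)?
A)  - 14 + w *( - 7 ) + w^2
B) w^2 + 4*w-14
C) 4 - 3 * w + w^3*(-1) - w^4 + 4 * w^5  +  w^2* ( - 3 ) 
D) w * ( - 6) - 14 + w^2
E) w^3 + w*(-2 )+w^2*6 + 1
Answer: A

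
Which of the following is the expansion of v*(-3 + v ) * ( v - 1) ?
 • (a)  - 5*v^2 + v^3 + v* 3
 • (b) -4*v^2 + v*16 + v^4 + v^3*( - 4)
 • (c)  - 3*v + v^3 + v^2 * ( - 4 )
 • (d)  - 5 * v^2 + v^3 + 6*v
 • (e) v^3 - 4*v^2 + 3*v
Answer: e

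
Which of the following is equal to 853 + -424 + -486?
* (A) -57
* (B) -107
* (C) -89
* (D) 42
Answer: A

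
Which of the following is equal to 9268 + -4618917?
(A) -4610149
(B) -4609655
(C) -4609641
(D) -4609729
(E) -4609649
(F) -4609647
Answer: E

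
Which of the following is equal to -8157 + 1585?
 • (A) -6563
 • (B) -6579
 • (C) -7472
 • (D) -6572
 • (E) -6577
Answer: D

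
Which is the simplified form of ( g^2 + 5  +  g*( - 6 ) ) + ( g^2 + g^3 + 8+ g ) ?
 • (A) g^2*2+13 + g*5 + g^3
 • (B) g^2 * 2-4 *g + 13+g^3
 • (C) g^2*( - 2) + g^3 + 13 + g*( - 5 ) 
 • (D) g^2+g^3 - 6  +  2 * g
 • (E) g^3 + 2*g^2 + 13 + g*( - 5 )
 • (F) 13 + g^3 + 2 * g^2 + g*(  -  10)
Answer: E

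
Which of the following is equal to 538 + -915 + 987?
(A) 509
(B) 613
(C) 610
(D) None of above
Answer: C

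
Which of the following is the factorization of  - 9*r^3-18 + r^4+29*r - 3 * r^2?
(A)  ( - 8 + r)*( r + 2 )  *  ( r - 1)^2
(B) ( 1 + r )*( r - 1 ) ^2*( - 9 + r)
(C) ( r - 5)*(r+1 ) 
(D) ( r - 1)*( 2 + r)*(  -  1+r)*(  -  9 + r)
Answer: D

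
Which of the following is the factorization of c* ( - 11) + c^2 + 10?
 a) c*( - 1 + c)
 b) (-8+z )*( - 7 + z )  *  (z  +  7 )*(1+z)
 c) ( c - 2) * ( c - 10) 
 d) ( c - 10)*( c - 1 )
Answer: d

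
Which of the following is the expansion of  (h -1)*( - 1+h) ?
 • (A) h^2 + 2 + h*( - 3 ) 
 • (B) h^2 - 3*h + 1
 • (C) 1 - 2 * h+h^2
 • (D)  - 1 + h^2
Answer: C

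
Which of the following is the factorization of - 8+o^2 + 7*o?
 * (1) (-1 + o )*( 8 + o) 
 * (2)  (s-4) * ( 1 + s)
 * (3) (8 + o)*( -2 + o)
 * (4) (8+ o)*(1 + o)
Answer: 1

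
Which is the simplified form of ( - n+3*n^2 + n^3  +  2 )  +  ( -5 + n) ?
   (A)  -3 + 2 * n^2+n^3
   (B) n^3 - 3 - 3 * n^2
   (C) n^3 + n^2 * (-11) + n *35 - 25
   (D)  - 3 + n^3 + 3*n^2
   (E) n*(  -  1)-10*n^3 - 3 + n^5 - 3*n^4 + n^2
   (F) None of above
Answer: D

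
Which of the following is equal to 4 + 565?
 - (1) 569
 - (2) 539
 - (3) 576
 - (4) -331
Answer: 1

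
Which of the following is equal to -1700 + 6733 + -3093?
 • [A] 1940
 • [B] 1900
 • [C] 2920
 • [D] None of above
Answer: A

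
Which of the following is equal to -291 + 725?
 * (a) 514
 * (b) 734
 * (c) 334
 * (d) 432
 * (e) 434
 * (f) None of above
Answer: e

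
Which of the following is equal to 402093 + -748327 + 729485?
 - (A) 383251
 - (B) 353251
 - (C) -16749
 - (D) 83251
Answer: A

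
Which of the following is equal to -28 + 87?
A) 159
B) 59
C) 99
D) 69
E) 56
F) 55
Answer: B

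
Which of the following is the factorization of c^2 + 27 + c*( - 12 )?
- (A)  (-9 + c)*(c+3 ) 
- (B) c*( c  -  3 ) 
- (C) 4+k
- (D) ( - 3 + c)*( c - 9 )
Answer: D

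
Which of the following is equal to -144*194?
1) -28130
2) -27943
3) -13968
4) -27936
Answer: 4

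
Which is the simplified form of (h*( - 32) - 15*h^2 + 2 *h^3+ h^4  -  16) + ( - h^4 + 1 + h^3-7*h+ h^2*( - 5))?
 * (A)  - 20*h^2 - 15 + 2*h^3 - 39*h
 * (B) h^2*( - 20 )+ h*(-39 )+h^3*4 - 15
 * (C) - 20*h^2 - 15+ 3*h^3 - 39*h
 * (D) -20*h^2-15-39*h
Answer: C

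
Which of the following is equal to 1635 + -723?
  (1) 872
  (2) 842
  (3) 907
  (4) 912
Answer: 4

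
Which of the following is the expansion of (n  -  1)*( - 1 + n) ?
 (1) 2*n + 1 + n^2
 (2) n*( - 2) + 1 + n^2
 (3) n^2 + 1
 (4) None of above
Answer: 2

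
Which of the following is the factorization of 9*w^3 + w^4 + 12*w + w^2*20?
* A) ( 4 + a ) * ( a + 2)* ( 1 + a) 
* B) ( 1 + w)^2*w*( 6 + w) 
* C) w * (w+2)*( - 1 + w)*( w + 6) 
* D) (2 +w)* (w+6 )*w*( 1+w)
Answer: D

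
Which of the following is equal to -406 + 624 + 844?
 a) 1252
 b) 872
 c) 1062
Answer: c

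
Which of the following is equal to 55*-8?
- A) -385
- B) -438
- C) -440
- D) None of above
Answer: C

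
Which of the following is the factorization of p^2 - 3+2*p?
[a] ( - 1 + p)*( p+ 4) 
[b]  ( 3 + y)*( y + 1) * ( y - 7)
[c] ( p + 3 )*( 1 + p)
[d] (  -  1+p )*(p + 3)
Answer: d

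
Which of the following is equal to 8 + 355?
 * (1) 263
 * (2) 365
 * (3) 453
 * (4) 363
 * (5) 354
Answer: 4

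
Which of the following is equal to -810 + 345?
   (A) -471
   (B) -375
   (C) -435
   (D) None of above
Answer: D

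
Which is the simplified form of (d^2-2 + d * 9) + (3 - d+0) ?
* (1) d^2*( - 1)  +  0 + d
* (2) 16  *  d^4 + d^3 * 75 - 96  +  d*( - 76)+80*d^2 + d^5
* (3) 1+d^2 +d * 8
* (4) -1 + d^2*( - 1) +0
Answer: 3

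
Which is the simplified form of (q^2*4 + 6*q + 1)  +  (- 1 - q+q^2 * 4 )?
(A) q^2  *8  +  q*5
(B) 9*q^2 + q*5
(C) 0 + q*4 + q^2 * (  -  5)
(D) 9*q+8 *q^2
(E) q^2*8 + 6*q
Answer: A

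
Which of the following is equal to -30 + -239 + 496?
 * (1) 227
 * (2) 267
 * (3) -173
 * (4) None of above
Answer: 1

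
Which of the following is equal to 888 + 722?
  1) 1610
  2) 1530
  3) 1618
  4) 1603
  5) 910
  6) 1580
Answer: 1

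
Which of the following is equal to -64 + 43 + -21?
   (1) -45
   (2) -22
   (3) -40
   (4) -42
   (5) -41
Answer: 4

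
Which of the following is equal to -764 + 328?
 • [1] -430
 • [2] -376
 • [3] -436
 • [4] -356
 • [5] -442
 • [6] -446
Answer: 3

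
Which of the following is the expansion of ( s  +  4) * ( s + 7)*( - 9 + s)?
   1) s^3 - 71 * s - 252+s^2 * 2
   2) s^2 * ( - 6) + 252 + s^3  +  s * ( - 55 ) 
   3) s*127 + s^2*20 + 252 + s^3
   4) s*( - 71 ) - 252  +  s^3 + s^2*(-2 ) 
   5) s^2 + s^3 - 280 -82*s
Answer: 1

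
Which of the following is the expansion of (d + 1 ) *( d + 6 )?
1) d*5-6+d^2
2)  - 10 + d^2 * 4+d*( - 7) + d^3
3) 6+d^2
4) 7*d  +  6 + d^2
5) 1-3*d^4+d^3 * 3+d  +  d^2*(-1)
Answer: 4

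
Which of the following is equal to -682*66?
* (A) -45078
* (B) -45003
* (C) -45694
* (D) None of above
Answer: D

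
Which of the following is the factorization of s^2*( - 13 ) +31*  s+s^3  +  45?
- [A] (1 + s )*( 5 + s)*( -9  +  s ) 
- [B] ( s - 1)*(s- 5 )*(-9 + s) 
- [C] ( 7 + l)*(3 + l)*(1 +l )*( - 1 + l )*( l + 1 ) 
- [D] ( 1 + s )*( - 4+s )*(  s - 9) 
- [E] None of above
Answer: E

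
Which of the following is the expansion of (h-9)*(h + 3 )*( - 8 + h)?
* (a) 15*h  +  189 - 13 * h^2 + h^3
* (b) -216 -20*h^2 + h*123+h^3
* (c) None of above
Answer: c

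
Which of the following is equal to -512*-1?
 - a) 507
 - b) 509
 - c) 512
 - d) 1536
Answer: c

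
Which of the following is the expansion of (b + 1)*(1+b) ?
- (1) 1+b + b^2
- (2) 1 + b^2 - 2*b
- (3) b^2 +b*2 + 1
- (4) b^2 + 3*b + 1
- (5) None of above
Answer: 3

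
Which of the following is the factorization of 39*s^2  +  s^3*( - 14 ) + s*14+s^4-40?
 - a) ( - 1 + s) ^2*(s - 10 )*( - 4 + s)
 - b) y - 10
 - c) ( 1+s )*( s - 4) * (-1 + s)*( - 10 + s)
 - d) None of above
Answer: c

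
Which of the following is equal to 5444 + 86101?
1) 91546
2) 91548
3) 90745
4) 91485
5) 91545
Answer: 5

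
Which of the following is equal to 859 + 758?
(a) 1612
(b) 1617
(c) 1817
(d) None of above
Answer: b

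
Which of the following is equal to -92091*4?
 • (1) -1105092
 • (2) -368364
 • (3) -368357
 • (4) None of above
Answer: 2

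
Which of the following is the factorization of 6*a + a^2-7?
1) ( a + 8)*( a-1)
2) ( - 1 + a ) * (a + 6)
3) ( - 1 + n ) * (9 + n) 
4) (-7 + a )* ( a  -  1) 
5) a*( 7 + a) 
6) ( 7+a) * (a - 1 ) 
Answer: 6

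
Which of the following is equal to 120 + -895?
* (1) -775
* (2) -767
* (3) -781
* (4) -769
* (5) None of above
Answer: 1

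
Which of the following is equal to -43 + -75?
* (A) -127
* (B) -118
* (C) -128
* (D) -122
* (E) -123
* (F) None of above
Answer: B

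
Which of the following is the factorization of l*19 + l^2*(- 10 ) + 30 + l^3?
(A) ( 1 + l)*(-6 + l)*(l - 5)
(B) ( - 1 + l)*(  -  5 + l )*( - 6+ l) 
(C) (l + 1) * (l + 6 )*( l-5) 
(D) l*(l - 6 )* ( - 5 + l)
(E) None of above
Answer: A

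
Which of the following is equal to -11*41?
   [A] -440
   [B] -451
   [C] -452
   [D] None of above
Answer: B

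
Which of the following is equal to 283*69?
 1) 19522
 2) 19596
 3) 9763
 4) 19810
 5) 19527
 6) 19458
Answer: 5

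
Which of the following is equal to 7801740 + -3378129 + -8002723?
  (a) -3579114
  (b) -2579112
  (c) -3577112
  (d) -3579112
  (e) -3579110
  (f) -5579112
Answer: d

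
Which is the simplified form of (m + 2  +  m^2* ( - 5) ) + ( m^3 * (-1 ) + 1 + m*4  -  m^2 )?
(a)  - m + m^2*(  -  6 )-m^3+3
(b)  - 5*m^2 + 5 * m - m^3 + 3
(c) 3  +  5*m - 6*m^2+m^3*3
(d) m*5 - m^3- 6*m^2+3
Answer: d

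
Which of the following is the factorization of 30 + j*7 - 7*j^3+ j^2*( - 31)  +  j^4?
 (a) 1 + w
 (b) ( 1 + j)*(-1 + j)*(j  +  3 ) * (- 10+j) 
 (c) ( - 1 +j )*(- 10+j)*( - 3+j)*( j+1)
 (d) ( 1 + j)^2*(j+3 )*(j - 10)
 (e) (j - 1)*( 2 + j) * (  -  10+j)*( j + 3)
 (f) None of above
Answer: b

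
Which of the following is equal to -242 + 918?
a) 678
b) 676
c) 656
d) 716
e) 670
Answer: b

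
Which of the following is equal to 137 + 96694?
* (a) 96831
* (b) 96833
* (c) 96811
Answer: a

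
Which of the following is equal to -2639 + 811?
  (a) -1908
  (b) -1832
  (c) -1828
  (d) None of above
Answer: c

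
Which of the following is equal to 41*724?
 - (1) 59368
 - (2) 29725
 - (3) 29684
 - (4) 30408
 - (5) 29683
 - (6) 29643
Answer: 3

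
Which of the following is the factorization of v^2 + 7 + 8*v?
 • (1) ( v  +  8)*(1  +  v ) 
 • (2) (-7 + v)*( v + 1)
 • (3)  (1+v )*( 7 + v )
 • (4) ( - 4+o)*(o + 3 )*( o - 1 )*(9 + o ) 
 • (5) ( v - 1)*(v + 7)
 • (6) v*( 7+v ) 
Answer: 3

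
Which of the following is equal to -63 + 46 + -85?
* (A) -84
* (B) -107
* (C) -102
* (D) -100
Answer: C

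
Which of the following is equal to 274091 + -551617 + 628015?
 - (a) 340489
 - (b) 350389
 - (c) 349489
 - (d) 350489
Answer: d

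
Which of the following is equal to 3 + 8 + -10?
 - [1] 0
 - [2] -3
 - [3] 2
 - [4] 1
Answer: 4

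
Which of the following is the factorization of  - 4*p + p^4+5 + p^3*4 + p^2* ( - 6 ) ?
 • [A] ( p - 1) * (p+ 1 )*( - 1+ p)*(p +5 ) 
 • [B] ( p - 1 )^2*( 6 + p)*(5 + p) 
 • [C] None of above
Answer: A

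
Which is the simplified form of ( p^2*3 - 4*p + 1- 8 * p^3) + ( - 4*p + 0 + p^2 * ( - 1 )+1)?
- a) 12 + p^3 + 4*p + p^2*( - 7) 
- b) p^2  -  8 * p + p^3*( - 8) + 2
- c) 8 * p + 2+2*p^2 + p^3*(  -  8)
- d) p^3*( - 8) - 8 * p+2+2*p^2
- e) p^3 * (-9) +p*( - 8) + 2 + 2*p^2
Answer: d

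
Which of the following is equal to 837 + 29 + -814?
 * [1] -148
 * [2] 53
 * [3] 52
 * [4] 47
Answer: 3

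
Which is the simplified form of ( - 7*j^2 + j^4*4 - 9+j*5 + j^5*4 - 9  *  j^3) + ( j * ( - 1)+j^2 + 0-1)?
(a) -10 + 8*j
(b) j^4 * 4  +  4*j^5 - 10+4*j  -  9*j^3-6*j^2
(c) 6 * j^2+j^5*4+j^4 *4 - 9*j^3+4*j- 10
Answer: b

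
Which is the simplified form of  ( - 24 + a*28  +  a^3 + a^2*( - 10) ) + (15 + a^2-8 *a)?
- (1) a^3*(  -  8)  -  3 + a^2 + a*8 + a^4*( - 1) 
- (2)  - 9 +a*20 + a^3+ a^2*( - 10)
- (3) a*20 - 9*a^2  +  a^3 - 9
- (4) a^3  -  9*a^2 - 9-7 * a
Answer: 3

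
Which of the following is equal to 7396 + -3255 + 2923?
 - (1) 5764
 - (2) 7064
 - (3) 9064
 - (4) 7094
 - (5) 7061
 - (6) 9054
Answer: 2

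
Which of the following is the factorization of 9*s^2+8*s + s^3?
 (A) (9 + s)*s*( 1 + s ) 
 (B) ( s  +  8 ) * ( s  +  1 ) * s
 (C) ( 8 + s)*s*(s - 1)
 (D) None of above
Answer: B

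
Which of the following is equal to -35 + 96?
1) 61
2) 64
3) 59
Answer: 1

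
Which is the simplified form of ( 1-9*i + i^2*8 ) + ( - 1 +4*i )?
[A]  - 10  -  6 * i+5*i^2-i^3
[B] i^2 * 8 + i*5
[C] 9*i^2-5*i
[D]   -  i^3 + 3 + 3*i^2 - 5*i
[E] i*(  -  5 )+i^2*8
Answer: E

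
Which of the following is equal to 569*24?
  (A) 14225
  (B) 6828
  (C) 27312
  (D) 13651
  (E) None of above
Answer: E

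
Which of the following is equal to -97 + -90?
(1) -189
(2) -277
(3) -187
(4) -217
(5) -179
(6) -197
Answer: 3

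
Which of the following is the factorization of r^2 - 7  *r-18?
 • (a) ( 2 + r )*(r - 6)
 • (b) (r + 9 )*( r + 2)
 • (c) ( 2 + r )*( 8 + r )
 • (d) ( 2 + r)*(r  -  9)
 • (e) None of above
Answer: d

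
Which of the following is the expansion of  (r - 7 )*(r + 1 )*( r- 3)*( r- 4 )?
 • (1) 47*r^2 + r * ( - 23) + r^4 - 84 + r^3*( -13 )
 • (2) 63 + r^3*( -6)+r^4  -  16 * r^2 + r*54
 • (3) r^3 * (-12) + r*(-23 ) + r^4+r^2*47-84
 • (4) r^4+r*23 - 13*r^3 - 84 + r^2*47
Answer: 1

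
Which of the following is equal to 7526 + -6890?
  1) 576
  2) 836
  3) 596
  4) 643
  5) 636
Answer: 5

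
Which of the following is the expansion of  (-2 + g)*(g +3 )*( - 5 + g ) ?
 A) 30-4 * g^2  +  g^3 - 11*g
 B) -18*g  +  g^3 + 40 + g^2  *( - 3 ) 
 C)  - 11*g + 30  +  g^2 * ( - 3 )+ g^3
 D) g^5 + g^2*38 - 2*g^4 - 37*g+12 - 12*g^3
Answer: A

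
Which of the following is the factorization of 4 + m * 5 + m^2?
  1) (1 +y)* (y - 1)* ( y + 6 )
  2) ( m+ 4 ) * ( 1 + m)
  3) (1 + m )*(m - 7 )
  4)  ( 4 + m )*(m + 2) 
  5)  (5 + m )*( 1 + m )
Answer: 2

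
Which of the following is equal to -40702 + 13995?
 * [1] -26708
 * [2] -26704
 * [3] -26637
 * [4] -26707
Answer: 4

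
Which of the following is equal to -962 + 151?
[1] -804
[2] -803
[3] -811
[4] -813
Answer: 3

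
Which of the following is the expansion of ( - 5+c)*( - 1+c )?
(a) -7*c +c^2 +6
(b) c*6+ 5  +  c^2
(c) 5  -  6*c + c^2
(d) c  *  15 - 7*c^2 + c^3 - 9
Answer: c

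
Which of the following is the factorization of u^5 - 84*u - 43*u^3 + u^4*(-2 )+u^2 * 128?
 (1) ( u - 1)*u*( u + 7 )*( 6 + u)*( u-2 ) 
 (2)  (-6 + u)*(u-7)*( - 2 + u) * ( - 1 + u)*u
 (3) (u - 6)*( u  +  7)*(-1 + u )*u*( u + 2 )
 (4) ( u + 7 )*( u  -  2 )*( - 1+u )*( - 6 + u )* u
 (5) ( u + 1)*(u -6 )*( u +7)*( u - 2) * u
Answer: 4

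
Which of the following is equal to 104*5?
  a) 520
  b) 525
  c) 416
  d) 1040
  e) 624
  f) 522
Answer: a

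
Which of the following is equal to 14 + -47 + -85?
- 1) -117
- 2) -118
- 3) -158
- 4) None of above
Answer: 2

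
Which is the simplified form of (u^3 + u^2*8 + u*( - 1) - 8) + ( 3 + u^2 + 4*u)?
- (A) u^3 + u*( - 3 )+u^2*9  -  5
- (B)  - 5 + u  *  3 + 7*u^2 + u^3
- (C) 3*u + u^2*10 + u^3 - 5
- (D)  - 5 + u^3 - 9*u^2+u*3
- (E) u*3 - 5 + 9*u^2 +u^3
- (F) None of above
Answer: E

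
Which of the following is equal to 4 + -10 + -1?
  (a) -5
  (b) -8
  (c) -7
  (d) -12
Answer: c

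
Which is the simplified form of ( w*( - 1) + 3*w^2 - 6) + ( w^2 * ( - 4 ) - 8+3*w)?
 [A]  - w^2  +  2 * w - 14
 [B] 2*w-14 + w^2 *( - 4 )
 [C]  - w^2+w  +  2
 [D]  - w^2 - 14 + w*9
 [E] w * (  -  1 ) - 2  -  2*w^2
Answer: A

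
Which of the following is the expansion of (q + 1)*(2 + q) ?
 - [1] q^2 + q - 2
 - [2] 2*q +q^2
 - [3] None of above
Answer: 3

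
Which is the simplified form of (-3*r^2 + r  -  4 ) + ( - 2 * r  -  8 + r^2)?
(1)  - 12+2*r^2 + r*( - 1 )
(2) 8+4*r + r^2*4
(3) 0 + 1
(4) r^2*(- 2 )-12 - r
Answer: 4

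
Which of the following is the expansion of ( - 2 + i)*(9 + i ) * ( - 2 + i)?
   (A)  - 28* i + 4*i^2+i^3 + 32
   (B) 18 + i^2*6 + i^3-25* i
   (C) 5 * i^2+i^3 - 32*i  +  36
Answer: C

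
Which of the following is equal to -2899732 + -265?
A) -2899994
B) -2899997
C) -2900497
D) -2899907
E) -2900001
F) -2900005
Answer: B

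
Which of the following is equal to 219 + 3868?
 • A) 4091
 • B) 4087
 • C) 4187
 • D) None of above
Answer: B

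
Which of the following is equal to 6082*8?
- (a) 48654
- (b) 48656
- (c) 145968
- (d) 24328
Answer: b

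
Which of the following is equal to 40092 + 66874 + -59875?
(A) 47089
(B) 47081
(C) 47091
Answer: C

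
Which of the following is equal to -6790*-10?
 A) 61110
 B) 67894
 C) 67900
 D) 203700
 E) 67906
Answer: C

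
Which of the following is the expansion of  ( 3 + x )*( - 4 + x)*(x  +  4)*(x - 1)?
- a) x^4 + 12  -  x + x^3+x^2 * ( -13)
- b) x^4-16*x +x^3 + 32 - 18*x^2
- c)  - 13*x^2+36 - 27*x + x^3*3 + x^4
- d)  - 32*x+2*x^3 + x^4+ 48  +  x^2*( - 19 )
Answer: d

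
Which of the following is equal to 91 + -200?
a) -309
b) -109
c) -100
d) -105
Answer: b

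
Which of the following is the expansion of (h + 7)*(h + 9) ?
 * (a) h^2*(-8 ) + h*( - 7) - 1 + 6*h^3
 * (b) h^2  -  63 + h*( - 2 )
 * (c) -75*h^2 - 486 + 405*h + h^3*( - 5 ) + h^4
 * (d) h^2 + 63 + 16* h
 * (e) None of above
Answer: d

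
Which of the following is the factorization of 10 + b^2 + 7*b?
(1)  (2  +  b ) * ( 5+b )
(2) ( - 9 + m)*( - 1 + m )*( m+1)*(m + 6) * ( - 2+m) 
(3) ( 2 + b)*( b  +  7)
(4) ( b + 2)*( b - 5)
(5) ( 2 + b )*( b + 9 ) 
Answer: 1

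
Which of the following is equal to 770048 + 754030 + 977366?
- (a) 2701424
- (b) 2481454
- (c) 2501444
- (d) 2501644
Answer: c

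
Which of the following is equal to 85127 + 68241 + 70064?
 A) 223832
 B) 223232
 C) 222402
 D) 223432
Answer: D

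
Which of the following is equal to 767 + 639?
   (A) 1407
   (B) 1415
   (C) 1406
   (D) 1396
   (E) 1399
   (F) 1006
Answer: C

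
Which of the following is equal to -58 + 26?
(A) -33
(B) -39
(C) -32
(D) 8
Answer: C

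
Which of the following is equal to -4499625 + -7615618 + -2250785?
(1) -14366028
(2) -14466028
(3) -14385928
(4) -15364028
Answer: 1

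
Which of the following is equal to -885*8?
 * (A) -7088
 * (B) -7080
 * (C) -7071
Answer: B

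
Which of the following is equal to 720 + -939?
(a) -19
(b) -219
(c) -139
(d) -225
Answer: b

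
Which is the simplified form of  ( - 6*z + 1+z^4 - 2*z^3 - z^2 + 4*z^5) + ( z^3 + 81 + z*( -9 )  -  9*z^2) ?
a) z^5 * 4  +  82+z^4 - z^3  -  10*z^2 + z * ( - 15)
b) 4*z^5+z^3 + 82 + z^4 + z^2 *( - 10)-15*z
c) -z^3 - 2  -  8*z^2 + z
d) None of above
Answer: a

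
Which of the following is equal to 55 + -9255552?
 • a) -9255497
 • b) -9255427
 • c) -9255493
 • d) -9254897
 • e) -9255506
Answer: a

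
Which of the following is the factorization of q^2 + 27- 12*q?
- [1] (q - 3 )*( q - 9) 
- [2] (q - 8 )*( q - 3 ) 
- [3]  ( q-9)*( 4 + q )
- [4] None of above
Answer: 1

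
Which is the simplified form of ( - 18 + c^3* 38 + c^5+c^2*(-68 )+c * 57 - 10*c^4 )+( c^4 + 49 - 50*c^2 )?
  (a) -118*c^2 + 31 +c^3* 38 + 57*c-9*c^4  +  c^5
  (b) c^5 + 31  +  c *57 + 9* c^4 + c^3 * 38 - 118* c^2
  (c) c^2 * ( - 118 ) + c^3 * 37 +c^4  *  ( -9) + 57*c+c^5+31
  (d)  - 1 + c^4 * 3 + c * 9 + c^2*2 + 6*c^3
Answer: a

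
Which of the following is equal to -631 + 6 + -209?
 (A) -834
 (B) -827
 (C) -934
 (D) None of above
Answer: A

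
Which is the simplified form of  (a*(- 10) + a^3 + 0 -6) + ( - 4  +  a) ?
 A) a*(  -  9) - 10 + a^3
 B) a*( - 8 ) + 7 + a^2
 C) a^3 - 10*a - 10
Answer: A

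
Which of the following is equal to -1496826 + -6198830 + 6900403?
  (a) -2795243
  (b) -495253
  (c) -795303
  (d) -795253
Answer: d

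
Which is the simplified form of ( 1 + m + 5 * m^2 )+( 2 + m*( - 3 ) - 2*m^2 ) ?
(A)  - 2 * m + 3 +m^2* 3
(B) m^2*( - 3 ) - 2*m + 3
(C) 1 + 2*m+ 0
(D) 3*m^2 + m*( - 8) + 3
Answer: A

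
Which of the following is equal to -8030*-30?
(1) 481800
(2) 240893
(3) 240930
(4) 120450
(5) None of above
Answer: 5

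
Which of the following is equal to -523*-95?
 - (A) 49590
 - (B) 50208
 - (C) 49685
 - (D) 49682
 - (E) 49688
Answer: C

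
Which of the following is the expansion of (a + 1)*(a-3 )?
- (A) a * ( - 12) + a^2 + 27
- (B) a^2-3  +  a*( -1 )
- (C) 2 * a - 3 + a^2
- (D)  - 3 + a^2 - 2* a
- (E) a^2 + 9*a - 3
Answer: D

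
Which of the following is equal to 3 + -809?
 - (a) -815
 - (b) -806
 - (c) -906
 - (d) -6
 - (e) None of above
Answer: b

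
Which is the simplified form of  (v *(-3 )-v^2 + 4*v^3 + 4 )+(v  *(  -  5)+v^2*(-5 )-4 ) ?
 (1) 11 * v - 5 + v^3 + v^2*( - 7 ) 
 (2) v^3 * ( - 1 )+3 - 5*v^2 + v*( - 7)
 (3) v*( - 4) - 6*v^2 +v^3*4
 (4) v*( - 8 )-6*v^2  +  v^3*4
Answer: 4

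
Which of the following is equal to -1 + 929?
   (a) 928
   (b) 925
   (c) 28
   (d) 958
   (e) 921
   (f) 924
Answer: a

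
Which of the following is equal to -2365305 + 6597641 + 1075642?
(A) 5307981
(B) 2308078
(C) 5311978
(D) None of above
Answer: D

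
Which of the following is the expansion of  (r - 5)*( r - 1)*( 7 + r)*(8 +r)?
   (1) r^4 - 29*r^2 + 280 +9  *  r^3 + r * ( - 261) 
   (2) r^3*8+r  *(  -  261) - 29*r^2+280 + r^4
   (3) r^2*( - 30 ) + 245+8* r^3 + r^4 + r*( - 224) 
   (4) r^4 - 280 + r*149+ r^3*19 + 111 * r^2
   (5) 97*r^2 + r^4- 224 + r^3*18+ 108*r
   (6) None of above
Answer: 1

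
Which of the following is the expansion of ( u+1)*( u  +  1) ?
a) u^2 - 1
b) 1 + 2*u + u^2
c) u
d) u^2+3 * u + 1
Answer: b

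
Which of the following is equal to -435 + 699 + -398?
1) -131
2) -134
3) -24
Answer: 2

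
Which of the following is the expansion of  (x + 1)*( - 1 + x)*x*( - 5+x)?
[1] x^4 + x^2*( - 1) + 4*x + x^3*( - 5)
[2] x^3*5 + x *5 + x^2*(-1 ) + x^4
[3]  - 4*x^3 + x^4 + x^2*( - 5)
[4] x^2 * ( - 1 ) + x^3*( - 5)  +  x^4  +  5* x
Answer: 4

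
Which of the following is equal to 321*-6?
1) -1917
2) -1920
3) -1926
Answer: 3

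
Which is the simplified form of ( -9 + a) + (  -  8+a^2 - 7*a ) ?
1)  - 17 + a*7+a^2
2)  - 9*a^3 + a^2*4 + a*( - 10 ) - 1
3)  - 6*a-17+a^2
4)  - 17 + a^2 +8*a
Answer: 3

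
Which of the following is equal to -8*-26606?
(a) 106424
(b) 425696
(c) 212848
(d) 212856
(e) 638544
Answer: c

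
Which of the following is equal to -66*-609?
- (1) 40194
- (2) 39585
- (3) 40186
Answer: 1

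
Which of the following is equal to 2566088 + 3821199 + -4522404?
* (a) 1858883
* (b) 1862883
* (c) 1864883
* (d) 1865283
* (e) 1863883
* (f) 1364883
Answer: c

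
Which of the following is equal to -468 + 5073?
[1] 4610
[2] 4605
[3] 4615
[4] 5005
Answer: 2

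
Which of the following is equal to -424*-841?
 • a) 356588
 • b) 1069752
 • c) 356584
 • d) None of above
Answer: c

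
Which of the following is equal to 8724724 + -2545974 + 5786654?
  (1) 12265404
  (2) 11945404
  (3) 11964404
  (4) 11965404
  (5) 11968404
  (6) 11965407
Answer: 4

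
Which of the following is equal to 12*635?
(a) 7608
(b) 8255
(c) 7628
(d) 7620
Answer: d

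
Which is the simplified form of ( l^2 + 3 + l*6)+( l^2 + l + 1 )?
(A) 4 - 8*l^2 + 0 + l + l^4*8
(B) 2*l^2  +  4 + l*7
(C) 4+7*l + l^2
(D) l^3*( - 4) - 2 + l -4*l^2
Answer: B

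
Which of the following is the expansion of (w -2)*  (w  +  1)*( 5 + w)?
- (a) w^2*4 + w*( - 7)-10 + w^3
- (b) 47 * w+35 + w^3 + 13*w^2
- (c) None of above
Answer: a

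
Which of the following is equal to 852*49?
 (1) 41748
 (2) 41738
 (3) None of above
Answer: 1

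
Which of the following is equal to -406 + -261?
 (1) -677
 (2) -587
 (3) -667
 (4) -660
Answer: 3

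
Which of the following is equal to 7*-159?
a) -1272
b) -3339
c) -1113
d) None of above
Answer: c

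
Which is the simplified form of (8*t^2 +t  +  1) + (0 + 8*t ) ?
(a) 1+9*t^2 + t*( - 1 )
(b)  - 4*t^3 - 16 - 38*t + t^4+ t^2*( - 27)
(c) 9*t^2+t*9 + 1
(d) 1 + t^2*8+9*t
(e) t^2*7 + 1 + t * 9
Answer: d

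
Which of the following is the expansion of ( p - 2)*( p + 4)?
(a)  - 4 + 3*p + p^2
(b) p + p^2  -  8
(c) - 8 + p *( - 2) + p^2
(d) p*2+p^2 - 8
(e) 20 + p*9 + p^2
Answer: d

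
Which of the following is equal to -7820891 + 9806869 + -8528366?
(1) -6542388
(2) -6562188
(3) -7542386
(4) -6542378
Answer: 1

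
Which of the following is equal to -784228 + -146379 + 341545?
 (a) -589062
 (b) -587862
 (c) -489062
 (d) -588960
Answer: a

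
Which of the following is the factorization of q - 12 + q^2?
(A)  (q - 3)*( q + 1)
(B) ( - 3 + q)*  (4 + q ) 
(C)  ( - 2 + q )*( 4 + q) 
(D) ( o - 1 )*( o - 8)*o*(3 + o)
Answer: B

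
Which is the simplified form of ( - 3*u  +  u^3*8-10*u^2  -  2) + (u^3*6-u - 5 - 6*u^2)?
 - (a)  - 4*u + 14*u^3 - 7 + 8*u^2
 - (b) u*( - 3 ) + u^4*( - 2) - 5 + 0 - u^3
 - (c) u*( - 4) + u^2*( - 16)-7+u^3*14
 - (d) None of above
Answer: c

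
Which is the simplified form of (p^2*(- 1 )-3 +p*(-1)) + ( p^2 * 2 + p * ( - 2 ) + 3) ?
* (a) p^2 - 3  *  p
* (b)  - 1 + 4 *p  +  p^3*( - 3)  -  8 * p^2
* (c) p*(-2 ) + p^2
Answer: a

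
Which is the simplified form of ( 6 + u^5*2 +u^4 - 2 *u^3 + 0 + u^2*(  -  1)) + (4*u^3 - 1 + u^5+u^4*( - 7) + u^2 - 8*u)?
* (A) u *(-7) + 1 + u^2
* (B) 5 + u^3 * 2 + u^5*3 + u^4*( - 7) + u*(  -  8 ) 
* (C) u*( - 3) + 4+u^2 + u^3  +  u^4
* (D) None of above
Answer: D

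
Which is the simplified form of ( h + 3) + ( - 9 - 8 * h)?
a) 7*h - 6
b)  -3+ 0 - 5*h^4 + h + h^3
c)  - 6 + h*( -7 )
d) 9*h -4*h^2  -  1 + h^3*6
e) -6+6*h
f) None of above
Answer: c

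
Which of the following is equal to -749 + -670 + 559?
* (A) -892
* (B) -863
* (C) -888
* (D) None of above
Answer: D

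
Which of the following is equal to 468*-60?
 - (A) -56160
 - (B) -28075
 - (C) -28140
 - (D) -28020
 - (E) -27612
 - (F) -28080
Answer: F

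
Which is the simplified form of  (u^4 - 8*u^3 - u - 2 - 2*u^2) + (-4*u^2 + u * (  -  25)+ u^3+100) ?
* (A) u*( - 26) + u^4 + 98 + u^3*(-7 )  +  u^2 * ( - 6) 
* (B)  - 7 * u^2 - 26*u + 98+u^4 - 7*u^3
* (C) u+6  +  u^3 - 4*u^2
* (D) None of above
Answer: A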